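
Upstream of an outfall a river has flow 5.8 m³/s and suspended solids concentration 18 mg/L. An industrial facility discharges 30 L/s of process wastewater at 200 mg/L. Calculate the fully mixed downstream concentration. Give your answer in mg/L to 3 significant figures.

30 L/s = 0.03 m³/s.
Flow-weighted mixing gives C = (0.03·200 + 5.8·18) / (0.03 + 5.8) = 110.4/5.83 = 18.94 mg/L.

18.9 mg/L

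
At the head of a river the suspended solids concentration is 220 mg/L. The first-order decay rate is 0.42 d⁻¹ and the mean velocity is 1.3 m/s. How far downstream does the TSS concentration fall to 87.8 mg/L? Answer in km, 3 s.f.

246 km

From C = C₀·e^(−kt), t = ln(C₀/C)/k = ln(220/87.8)/0.42 = 0.9186/0.42 = 2.187 d.
Distance = v·t = 1.3 m/s × 1.89e+05 s = 2.457e+05 m = 245.7 km.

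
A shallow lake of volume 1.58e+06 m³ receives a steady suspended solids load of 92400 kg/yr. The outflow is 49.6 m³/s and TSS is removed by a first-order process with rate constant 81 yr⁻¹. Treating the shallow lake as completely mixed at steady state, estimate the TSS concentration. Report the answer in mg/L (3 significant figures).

Outflow Q = 49.6 m³/s × 3.156e+07 s/yr = 1.565e+09 m³/yr.
Steady-state CSTR mass balance: W = Q·C + k·V·C, so C = W/(Q + kV).
Q + kV = 1.565e+09 + 81·1.58e+06 = 1.693e+09 m³/yr.
C = 92400/1.693e+09 = 5.457e-05 kg/m³ = 0.05457 mg/L.

0.0546 mg/L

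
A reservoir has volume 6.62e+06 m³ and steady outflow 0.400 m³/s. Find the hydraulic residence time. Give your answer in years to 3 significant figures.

0.524 yr

Q = 0.400 m³/s × 3.156e+07 s/yr = 1.262e+07 m³/yr.
Hydraulic residence time τ = V/Q = 6.62e+06/1.262e+07 = 0.5244 yr.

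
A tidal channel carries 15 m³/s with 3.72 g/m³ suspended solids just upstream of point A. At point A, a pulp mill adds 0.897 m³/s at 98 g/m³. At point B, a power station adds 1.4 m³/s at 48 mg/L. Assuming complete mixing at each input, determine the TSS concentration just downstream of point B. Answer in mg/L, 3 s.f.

12.2 mg/L

After input A: C = (15·3.72 + 0.897·98) / 15.9 = 9.04 mg/L.
After input B: C = (15.9·9.04 + 1.4·48) / 17.3 = 12.19 mg/L.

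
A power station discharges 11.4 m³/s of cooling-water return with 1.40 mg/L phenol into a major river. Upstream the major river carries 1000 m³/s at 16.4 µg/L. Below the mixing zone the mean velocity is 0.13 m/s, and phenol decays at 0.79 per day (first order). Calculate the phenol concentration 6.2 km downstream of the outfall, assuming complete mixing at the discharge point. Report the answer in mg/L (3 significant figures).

16.4 µg/L = 0.0164 mg/L.
After complete mixing, C₀ = (11.4·1.4 + 1000·0.0164) / 1011 = 0.032 mg/L.
Travel time t = 6200 m / 0.13 m/s = 4.769e+04 s = 0.552 d.
C = 0.032·exp(−0.79·0.552) = 0.032·0.6466 = 0.02069 mg/L.

0.0207 mg/L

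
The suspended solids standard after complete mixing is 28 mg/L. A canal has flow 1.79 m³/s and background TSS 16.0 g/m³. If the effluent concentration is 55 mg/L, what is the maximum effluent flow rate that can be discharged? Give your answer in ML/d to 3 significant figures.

Mass balance at complete mixing: C_std·(Q_w + Q_r) = Q_w·C_e + Q_r·C_b.
Rearranging, Q_w = Q_r·(C_std − C_b)/(C_e − C_std) = 1.79·(28 − 16) / (55 − 28) = 0.7956 m³/s.
= 68.74 ML/d.

68.7 ML/d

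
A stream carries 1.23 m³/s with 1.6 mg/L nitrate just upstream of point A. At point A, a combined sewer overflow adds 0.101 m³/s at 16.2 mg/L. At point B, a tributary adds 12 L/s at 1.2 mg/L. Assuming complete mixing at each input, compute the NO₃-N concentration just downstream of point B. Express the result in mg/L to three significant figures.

After input A: C = (1.23·1.6 + 0.101·16.2) / 1.331 = 2.708 mg/L.
12 L/s = 0.012 m³/s.
After input B: C = (1.331·2.708 + 0.012·1.2) / 1.343 = 2.694 mg/L.

2.69 mg/L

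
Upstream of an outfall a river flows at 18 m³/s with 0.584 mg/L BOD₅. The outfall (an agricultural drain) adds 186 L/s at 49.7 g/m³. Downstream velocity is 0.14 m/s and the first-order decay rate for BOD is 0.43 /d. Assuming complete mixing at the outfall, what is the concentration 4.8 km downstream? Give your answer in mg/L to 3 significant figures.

0.916 mg/L

186 L/s = 0.186 m³/s.
After complete mixing, C₀ = (0.186·49.7 + 18·0.584) / 18.19 = 1.086 mg/L.
Travel time t = 4800 m / 0.14 m/s = 3.429e+04 s = 0.3968 d.
C = 1.086·exp(−0.43·0.3968) = 1.086·0.8431 = 0.9159 mg/L.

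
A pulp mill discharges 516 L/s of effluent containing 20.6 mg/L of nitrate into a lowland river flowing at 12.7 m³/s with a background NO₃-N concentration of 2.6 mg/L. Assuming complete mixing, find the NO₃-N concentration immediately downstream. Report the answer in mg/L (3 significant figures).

516 L/s = 0.516 m³/s.
Conservation of mass across the mixing zone: C = (0.516·20.6 + 12.7·2.6) / (0.516 + 12.7) = 43.65/13.22 = 3.303 mg/L.

3.30 mg/L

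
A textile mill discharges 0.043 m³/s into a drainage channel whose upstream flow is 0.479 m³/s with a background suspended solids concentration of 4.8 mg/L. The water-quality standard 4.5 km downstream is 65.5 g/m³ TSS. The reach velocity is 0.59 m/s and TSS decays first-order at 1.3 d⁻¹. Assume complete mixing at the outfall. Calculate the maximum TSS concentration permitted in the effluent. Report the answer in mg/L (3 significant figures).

838 mg/L

Travel time to the compliance point: t = 4500/0.59 = 7627 s = 0.08828 d; decay factor exp(−1.3·0.08828) = 0.8916.
So the concentration just after mixing may be at most 65.5/0.8916 = 73.47 mg/L.
Mass balance: 73.47·0.522 = 0.043·Cₑ + 0.479·4.8.
Cₑ = (38.35 − 2.299) / 0.043 = 838.4 mg/L.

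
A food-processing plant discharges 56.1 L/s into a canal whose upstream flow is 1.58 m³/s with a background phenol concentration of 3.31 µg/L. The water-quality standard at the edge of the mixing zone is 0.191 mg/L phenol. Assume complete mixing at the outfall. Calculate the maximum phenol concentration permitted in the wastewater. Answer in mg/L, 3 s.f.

56.1 L/s = 0.0561 m³/s.
3.31 µg/L = 0.00331 mg/L.
Mass balance: 0.191·1.636 = 0.0561·Cₑ + 1.58·0.00331.
Cₑ = (0.3125 − 0.00523) / 0.0561 = 5.477 mg/L.

5.48 mg/L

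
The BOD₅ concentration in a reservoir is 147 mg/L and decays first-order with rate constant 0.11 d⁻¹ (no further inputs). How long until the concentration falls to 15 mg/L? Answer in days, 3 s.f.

t = ln(C₀/C)/k = ln(147/15)/0.11 = 2.282/0.11 = 20.75 d.

20.7 d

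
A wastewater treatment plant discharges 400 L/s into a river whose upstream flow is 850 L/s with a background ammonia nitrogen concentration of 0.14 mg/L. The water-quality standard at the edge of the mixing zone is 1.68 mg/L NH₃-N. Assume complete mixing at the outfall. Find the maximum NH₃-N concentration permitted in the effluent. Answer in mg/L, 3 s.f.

4.95 mg/L

400 L/s = 0.4 m³/s.
850 L/s = 0.85 m³/s.
Mass balance: 1.68·1.25 = 0.4·Cₑ + 0.85·0.14.
Cₑ = (2.1 − 0.119) / 0.4 = 4.952 mg/L.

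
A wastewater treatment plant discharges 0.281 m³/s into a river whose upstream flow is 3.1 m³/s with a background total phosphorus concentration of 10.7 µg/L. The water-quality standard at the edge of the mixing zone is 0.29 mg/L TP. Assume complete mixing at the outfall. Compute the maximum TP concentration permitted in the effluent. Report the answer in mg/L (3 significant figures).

3.37 mg/L

10.7 µg/L = 0.0107 mg/L.
Mass balance: 0.29·3.381 = 0.281·Cₑ + 3.1·0.0107.
Cₑ = (0.9805 − 0.03317) / 0.281 = 3.371 mg/L.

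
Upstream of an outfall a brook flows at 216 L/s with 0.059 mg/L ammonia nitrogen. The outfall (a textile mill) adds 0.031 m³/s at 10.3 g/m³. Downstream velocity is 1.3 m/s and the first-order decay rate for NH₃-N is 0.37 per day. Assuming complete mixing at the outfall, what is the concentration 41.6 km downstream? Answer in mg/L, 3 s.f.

1.17 mg/L

216 L/s = 0.216 m³/s.
After complete mixing, C₀ = (0.031·10.3 + 0.216·0.059) / 0.247 = 1.344 mg/L.
Travel time t = 4.16e+04 m / 1.3 m/s = 3.2e+04 s = 0.3704 d.
C = 1.344·exp(−0.37·0.3704) = 1.344·0.8719 = 1.172 mg/L.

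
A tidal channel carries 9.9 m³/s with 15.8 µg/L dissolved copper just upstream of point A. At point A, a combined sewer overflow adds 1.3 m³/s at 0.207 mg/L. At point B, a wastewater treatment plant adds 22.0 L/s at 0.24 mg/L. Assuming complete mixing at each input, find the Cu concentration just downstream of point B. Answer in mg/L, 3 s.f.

0.0384 mg/L

15.8 µg/L = 0.0158 mg/L.
After input A: C = (9.9·0.0158 + 1.3·0.207) / 11.2 = 0.03799 mg/L.
22.0 L/s = 0.022 m³/s.
After input B: C = (11.2·0.03799 + 0.022·0.24) / 11.22 = 0.03839 mg/L.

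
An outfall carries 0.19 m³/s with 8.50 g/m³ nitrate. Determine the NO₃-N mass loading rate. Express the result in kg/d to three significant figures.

140 kg/d

Mass flux = Q·C = 0.19 m³/s × 8.5 g/m³ = 1.615 g/s.
= 1.615 g/s × 86.4 = 139.5 kg/d.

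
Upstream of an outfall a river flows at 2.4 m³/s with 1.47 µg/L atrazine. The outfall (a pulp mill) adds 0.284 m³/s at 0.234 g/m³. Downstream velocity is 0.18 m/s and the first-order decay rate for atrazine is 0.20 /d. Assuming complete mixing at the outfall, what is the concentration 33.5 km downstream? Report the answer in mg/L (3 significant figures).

0.0169 mg/L

1.47 µg/L = 0.00147 mg/L.
After complete mixing, C₀ = (0.284·0.234 + 2.4·0.00147) / 2.684 = 0.02607 mg/L.
Travel time t = 3.35e+04 m / 0.18 m/s = 1.861e+05 s = 2.154 d.
C = 0.02607·exp(−0.20·2.154) = 0.02607·0.65 = 0.01695 mg/L.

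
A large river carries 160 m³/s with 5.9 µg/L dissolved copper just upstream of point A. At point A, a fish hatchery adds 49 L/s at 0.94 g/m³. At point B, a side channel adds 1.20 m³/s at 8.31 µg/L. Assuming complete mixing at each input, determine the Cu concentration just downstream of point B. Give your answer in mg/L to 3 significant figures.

0.00620 mg/L

5.9 µg/L = 0.0059 mg/L.
49 L/s = 0.049 m³/s.
After input A: C = (160·0.0059 + 0.049·0.94) / 160 = 0.006186 mg/L.
8.31 µg/L = 0.00831 mg/L.
After input B: C = (160·0.006186 + 1.2·0.00831) / 161.2 = 0.006202 mg/L.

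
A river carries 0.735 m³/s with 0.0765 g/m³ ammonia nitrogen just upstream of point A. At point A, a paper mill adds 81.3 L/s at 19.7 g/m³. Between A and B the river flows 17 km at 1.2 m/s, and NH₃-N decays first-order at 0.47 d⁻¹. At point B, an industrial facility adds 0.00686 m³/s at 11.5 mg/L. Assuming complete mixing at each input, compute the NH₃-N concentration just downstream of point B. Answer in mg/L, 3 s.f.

1.96 mg/L

81.3 L/s = 0.0813 m³/s.
After input A: C = (0.735·0.0765 + 0.0813·19.7) / 0.8163 = 2.031 mg/L.
Over the 17 km reach to input B (t = 1.417e+04 s = 0.164 d), decay gives C = 2.031·exp(−0.47·0.164) = 1.88 mg/L.
After input B: C = (0.8163·1.88 + 0.00686·11.5) / 0.8232 = 1.96 mg/L.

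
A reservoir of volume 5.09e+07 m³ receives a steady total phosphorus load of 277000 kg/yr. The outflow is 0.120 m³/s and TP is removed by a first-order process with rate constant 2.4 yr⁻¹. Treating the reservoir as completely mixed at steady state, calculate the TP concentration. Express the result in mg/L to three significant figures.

2.20 mg/L

Outflow Q = 0.120 m³/s × 3.156e+07 s/yr = 3.787e+06 m³/yr.
Steady-state CSTR mass balance: W = Q·C + k·V·C, so C = W/(Q + kV).
Q + kV = 3.787e+06 + 2.4·5.09e+07 = 1.259e+08 m³/yr.
C = 277000/1.259e+08 = 0.002199 kg/m³ = 2.199 mg/L.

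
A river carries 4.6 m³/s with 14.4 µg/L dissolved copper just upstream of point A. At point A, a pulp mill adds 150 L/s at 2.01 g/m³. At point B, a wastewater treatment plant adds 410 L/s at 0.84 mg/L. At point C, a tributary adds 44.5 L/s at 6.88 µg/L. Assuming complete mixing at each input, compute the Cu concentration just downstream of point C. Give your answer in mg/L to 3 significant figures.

14.4 µg/L = 0.0144 mg/L.
150 L/s = 0.15 m³/s.
After input A: C = (4.6·0.0144 + 0.15·2.01) / 4.75 = 0.07742 mg/L.
410 L/s = 0.41 m³/s.
After input B: C = (4.75·0.07742 + 0.41·0.84) / 5.16 = 0.138 mg/L.
44.5 L/s = 0.0445 m³/s.
6.88 µg/L = 0.00688 mg/L.
After input C: C = (5.16·0.138 + 0.0445·0.00688) / 5.205 = 0.1369 mg/L.

0.137 mg/L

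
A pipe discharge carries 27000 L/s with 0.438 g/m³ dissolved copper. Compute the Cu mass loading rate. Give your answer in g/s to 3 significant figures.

27000 L/s = 27 m³/s.
Mass flux = Q·C = 27 m³/s × 0.438 g/m³ = 11.83 g/s.

11.8 g/s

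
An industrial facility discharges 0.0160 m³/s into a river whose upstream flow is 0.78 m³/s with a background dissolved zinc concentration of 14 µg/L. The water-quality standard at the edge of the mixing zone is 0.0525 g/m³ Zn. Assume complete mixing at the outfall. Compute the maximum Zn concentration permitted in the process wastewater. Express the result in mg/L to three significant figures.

14 µg/L = 0.014 mg/L.
Mass balance: 0.0525·0.796 = 0.016·Cₑ + 0.78·0.014.
Cₑ = (0.04179 − 0.01092) / 0.016 = 1.929 mg/L.

1.93 mg/L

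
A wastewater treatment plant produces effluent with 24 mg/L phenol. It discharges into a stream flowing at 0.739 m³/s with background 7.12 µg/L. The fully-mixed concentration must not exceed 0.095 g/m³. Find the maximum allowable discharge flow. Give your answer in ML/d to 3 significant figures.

0.235 ML/d

7.12 µg/L = 0.00712 mg/L.
Mass balance at complete mixing: C_std·(Q_w + Q_r) = Q_w·C_e + Q_r·C_b.
Rearranging, Q_w = Q_r·(C_std − C_b)/(C_e − C_std) = 0.739·(0.095 − 0.00712) / (24 − 0.095) = 0.002717 m³/s.
= 0.2347 ML/d.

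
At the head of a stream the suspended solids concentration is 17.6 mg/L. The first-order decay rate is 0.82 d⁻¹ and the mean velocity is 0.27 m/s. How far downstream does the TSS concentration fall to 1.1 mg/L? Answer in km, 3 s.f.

78.9 km

From C = C₀·e^(−kt), t = ln(C₀/C)/k = ln(17.6/1.1)/0.82 = 2.773/0.82 = 3.381 d.
Distance = v·t = 0.27 m/s × 2.921e+05 s = 7.888e+04 m = 78.88 km.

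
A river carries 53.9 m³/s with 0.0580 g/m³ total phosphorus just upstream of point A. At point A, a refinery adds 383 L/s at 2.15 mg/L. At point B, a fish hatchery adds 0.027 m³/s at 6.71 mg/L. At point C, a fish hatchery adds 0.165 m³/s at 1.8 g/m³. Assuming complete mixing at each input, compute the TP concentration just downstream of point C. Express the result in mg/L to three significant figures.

0.0813 mg/L

383 L/s = 0.383 m³/s.
After input A: C = (53.9·0.058 + 0.383·2.15) / 54.28 = 0.07276 mg/L.
After input B: C = (54.28·0.07276 + 0.027·6.71) / 54.31 = 0.07606 mg/L.
After input C: C = (54.31·0.07606 + 0.165·1.8) / 54.48 = 0.08128 mg/L.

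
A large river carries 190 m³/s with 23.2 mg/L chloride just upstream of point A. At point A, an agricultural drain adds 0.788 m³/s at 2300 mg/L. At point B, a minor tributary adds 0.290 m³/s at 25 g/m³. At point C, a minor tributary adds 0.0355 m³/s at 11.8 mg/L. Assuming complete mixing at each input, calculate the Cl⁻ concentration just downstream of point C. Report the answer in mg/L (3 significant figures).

After input A: C = (190·23.2 + 0.788·2300) / 190.8 = 32.6 mg/L.
After input B: C = (190.8·32.6 + 0.29·25) / 191.1 = 32.59 mg/L.
After input C: C = (191.1·32.59 + 0.0355·11.8) / 191.1 = 32.59 mg/L.

32.6 mg/L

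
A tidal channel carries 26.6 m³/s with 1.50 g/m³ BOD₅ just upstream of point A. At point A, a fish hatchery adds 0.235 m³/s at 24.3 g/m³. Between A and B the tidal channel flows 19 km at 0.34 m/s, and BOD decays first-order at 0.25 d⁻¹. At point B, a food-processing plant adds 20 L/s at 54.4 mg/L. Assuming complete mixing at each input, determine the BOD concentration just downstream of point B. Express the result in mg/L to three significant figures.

After input A: C = (26.6·1.5 + 0.235·24.3) / 26.84 = 1.7 mg/L.
Over the 19 km reach to input B (t = 5.588e+04 s = 0.6468 d), decay gives C = 1.7·exp(−0.25·0.6468) = 1.446 mg/L.
20 L/s = 0.02 m³/s.
After input B: C = (26.84·1.446 + 0.02·54.4) / 26.86 = 1.485 mg/L.

1.49 mg/L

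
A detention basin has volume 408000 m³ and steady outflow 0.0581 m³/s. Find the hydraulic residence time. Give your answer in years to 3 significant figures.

Q = 0.0581 m³/s × 3.156e+07 s/yr = 1.833e+06 m³/yr.
Hydraulic residence time τ = V/Q = 408000/1.833e+06 = 0.2225 yr.

0.223 yr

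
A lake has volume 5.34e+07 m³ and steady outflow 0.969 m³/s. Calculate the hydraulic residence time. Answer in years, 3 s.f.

Q = 0.969 m³/s × 3.156e+07 s/yr = 3.058e+07 m³/yr.
Hydraulic residence time τ = V/Q = 5.34e+07/3.058e+07 = 1.746 yr.

1.75 yr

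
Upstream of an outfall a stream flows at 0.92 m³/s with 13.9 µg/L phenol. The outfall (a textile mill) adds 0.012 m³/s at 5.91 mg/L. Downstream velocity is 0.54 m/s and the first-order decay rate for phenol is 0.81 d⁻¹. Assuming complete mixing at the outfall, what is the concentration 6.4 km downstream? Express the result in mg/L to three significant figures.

0.0804 mg/L

13.9 µg/L = 0.0139 mg/L.
After complete mixing, C₀ = (0.012·5.91 + 0.92·0.0139) / 0.932 = 0.08982 mg/L.
Travel time t = 6400 m / 0.54 m/s = 1.185e+04 s = 0.1372 d.
C = 0.08982·exp(−0.81·0.1372) = 0.08982·0.8948 = 0.08037 mg/L.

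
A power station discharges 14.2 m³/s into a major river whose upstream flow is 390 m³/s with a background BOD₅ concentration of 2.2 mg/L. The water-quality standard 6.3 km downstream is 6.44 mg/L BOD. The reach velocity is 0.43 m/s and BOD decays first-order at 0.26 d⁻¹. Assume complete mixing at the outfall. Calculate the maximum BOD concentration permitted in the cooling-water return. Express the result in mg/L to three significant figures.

131 mg/L

Travel time to the compliance point: t = 6300/0.43 = 1.465e+04 s = 0.1696 d; decay factor exp(−0.26·0.1696) = 0.9569.
So the concentration just after mixing may be at most 6.44/0.9569 = 6.73 mg/L.
Mass balance: 6.73·404.2 = 14.2·Cₑ + 390·2.2.
Cₑ = (2720 − 858) / 14.2 = 131.2 mg/L.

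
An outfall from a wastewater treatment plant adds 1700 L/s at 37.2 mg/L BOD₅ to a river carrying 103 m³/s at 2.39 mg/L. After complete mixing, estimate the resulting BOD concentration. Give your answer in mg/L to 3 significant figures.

1700 L/s = 1.7 m³/s.
Flow-weighted mixing gives C = (1.7·37.2 + 103·2.39) / (1.7 + 103) = 309.4/104.7 = 2.955 mg/L.

2.96 mg/L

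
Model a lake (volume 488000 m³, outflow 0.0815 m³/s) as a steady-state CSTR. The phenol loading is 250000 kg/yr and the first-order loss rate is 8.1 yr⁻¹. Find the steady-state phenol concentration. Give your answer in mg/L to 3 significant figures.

38.3 mg/L

Outflow Q = 0.0815 m³/s × 3.156e+07 s/yr = 2.572e+06 m³/yr.
Steady-state CSTR mass balance: W = Q·C + k·V·C, so C = W/(Q + kV).
Q + kV = 2.572e+06 + 8.1·488000 = 6.525e+06 m³/yr.
C = 250000/6.525e+06 = 0.03832 kg/m³ = 38.32 mg/L.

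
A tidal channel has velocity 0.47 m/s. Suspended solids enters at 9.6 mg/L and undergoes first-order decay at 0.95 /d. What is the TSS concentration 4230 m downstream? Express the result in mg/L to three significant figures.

Travel time t = 4230 m / 0.47 m/s = 4230/0.47 = 9000 s = 0.1042 d.
First-order decay: C = 9.6·exp(−0.95·0.1042) = 9.6·0.9058 = 8.695 mg/L.

8.70 mg/L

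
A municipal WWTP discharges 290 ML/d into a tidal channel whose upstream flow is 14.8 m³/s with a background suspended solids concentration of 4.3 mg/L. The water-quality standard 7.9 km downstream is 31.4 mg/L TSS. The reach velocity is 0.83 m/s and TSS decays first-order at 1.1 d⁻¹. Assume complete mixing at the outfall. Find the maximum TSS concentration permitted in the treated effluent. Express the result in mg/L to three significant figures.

290 ML/d = 3.356 m³/s.
Travel time to the compliance point: t = 7900/0.83 = 9518 s = 0.1102 d; decay factor exp(−1.1·0.1102) = 0.8859.
So the concentration just after mixing may be at most 31.4/0.8859 = 35.45 mg/L.
Mass balance: 35.45·18.16 = 3.356·Cₑ + 14.8·4.3.
Cₑ = (643.6 − 63.64) / 3.356 = 172.8 mg/L.

173 mg/L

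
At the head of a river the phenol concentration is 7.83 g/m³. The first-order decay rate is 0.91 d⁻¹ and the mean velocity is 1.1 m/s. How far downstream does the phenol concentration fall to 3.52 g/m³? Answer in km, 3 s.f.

83.5 km

From C = C₀·e^(−kt), t = ln(C₀/C)/k = ln(7.83/3.52)/0.91 = 0.7995/0.91 = 0.8786 d.
Distance = v·t = 1.1 m/s × 7.591e+04 s = 8.35e+04 m = 83.5 km.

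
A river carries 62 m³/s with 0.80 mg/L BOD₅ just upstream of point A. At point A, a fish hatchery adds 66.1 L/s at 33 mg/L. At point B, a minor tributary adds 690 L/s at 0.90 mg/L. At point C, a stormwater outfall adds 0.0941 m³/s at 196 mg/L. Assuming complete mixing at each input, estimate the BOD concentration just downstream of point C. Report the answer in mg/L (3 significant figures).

66.1 L/s = 0.0661 m³/s.
After input A: C = (62·0.8 + 0.0661·33) / 62.07 = 0.8343 mg/L.
690 L/s = 0.69 m³/s.
After input B: C = (62.07·0.8343 + 0.69·0.9) / 62.76 = 0.835 mg/L.
After input C: C = (62.76·0.835 + 0.0941·196) / 62.85 = 1.127 mg/L.

1.13 mg/L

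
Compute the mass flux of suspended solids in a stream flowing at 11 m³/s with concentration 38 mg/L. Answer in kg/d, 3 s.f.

Mass flux = Q·C = 11 m³/s × 38 g/m³ = 418 g/s.
= 418 g/s × 86.4 = 3.612e+04 kg/d.

36100 kg/d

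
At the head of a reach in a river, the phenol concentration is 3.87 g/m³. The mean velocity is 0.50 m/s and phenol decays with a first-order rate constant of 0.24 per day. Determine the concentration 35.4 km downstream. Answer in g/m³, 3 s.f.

Travel time t = 35.4 km / 0.50 m/s = 3.54e+04/0.50 = 7.08e+04 s = 0.8194 d.
First-order decay: C = 3.87·exp(−0.24·0.8194) = 3.87·0.8215 = 3.179 g/m³.

3.18 g/m³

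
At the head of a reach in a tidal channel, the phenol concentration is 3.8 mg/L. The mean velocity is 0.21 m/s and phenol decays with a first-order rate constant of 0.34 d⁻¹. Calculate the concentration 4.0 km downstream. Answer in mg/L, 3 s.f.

Travel time t = 4.0 km / 0.21 m/s = 4000/0.21 = 1.905e+04 s = 0.2205 d.
First-order decay: C = 3.8·exp(−0.34·0.2205) = 3.8·0.9278 = 3.526 mg/L.

3.53 mg/L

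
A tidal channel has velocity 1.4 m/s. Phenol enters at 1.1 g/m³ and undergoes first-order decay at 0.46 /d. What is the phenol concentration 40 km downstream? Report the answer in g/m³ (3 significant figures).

Travel time t = 40 km / 1.4 m/s = 4e+04/1.4 = 2.857e+04 s = 0.3307 d.
First-order decay: C = 1.1·exp(−0.46·0.3307) = 1.1·0.8589 = 0.9448 g/m³.

0.945 g/m³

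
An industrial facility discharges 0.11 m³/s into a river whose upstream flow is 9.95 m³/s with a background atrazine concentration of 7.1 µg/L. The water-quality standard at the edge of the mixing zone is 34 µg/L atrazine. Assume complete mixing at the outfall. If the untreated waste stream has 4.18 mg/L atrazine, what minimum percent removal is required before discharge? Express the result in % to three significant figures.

7.1 µg/L = 0.0071 mg/L.
34 µg/L = 0.034 mg/L.
Mass balance: 0.034·10.06 = 0.11·Cₑ + 9.95·0.0071.
Cₑ = (0.342 − 0.07064) / 0.11 = 2.467 mg/L.
Required removal = 1 − 2.467/4.18 = 40.98 %.

41.0 %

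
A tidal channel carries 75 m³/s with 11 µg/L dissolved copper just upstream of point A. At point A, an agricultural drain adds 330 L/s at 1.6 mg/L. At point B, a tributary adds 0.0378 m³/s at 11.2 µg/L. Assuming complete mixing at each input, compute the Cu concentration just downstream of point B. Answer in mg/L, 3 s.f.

0.0180 mg/L

11 µg/L = 0.011 mg/L.
330 L/s = 0.33 m³/s.
After input A: C = (75·0.011 + 0.33·1.6) / 75.33 = 0.01796 mg/L.
11.2 µg/L = 0.0112 mg/L.
After input B: C = (75.33·0.01796 + 0.0378·0.0112) / 75.37 = 0.01796 mg/L.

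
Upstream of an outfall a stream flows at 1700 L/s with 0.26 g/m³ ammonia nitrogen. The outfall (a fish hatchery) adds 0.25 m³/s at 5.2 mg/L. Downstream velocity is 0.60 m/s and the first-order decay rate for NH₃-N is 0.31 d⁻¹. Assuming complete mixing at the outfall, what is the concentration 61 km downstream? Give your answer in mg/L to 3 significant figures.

1700 L/s = 1.7 m³/s.
After complete mixing, C₀ = (0.25·5.2 + 1.7·0.26) / 1.95 = 0.8933 mg/L.
Travel time t = 6.1e+04 m / 0.60 m/s = 1.017e+05 s = 1.177 d.
C = 0.8933·exp(−0.31·1.177) = 0.8933·0.6944 = 0.6203 mg/L.

0.620 mg/L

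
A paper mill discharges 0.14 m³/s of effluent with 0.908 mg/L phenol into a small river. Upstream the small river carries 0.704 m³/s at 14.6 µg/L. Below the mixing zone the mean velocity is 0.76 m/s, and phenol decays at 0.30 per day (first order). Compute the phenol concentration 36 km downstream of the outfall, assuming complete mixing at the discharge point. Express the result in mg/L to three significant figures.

14.6 µg/L = 0.0146 mg/L.
After complete mixing, C₀ = (0.14·0.908 + 0.704·0.0146) / 0.844 = 0.1628 mg/L.
Travel time t = 3.6e+04 m / 0.76 m/s = 4.737e+04 s = 0.5482 d.
C = 0.1628·exp(−0.30·0.5482) = 0.1628·0.8483 = 0.1381 mg/L.

0.138 mg/L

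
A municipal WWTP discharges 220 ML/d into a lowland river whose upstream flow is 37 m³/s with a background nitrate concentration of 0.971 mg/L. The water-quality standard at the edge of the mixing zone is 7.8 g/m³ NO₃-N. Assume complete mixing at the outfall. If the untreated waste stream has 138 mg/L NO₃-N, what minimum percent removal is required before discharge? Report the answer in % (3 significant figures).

22.4 %

220 ML/d = 2.546 m³/s.
Mass balance: 7.8·39.55 = 2.546·Cₑ + 37·0.971.
Cₑ = (308.5 − 35.93) / 2.546 = 107 mg/L.
Required removal = 1 − 107/138 = 22.44 %.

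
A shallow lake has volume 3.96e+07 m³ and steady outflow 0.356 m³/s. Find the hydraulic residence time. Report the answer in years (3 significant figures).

3.52 yr

Q = 0.356 m³/s × 3.156e+07 s/yr = 1.123e+07 m³/yr.
Hydraulic residence time τ = V/Q = 3.96e+07/1.123e+07 = 3.525 yr.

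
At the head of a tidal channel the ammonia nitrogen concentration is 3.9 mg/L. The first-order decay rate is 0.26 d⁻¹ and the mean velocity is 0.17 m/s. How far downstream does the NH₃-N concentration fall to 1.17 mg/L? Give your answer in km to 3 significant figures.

68.0 km

From C = C₀·e^(−kt), t = ln(C₀/C)/k = ln(3.9/1.17)/0.26 = 1.204/0.26 = 4.631 d.
Distance = v·t = 0.17 m/s × 4.001e+05 s = 6.802e+04 m = 68.02 km.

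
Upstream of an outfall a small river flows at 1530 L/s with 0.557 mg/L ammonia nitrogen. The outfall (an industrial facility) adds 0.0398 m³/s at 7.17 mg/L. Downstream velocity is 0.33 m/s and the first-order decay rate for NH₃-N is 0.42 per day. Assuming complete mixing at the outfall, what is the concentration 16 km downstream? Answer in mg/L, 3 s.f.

1530 L/s = 1.53 m³/s.
After complete mixing, C₀ = (0.0398·7.17 + 1.53·0.557) / 1.57 = 0.7247 mg/L.
Travel time t = 1.6e+04 m / 0.33 m/s = 4.848e+04 s = 0.5612 d.
C = 0.7247·exp(−0.42·0.5612) = 0.7247·0.79 = 0.5725 mg/L.

0.573 mg/L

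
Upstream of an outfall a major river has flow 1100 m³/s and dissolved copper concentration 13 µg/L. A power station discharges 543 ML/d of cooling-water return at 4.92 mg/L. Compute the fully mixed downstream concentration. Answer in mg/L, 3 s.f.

0.0409 mg/L

543 ML/d = 6.285 m³/s.
13 µg/L = 0.013 mg/L.
Conservation of mass across the mixing zone: C = (6.285·4.92 + 1100·0.013) / (6.285 + 1100) = 45.22/1106 = 0.04088 mg/L.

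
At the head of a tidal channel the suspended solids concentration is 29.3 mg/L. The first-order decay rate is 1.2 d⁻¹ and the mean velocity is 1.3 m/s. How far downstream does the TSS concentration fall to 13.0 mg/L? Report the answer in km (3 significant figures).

76.1 km

From C = C₀·e^(−kt), t = ln(C₀/C)/k = ln(29.3/13.0)/1.2 = 0.8126/1.2 = 0.6772 d.
Distance = v·t = 1.3 m/s × 5.851e+04 s = 7.606e+04 m = 76.06 km.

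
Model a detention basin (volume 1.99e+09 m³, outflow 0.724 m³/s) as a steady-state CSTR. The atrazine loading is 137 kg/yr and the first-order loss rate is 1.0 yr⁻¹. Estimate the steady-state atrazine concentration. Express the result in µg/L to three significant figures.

Outflow Q = 0.724 m³/s × 3.156e+07 s/yr = 2.285e+07 m³/yr.
Steady-state CSTR mass balance: W = Q·C + k·V·C, so C = W/(Q + kV).
Q + kV = 2.285e+07 + 1.0·1.99e+09 = 2.013e+09 m³/yr.
C = 137/2.013e+09 = 6.806e-08 kg/m³ = 6.806e-05 mg/L = 0.06806 µg/L.

0.0681 µg/L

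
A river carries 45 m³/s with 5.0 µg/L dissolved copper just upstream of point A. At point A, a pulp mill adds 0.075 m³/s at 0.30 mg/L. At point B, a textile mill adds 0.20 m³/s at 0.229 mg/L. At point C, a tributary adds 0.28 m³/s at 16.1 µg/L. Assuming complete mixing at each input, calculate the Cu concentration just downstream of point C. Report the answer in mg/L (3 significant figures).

0.00654 mg/L

5.0 µg/L = 0.005 mg/L.
After input A: C = (45·0.005 + 0.075·0.3) / 45.08 = 0.005491 mg/L.
After input B: C = (45.08·0.005491 + 0.2·0.229) / 45.28 = 0.006478 mg/L.
16.1 µg/L = 0.0161 mg/L.
After input C: C = (45.28·0.006478 + 0.28·0.0161) / 45.56 = 0.006537 mg/L.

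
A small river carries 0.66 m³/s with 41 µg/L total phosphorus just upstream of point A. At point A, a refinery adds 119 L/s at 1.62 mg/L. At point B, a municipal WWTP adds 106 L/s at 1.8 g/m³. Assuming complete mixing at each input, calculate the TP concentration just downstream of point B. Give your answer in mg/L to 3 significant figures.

0.464 mg/L

41 µg/L = 0.041 mg/L.
119 L/s = 0.119 m³/s.
After input A: C = (0.66·0.041 + 0.119·1.62) / 0.779 = 0.2822 mg/L.
106 L/s = 0.106 m³/s.
After input B: C = (0.779·0.2822 + 0.106·1.8) / 0.885 = 0.464 mg/L.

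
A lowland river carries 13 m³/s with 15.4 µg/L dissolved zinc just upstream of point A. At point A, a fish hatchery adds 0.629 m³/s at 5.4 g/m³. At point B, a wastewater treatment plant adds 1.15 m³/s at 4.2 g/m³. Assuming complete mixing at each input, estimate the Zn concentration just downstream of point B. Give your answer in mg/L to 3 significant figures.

0.570 mg/L

15.4 µg/L = 0.0154 mg/L.
After input A: C = (13·0.0154 + 0.629·5.4) / 13.63 = 0.2639 mg/L.
After input B: C = (13.63·0.2639 + 1.15·4.2) / 14.78 = 0.5702 mg/L.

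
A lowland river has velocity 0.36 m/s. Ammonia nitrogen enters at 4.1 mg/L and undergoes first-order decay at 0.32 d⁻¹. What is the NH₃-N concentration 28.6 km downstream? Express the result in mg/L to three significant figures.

3.05 mg/L

Travel time t = 28.6 km / 0.36 m/s = 2.86e+04/0.36 = 7.944e+04 s = 0.9195 d.
First-order decay: C = 4.1·exp(−0.32·0.9195) = 4.1·0.7451 = 3.055 mg/L.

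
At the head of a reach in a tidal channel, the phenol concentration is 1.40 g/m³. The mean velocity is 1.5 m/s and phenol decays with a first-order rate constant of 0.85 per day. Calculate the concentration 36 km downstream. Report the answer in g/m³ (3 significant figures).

1.11 g/m³

Travel time t = 36 km / 1.5 m/s = 3.6e+04/1.5 = 2.4e+04 s = 0.2778 d.
First-order decay: C = 1.40·exp(−0.85·0.2778) = 1.40·0.7897 = 1.106 g/m³.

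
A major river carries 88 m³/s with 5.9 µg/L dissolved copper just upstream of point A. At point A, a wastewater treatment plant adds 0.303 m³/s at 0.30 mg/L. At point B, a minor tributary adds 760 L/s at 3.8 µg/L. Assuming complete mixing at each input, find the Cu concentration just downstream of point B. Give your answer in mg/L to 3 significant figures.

5.9 µg/L = 0.0059 mg/L.
After input A: C = (88·0.0059 + 0.303·0.3) / 88.3 = 0.006909 mg/L.
760 L/s = 0.76 m³/s.
3.8 µg/L = 0.0038 mg/L.
After input B: C = (88.3·0.006909 + 0.76·0.0038) / 89.06 = 0.006883 mg/L.

0.00688 mg/L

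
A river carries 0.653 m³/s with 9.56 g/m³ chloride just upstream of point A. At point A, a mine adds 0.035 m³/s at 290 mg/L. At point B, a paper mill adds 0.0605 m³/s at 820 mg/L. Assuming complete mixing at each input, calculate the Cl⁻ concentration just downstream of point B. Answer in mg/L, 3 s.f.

88.2 mg/L

After input A: C = (0.653·9.56 + 0.035·290) / 0.688 = 23.83 mg/L.
After input B: C = (0.688·23.83 + 0.0605·820) / 0.7485 = 88.18 mg/L.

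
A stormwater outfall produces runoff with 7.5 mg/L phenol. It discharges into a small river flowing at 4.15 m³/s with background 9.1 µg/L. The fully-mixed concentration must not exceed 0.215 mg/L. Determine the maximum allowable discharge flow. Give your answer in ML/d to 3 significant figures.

10.1 ML/d

9.1 µg/L = 0.0091 mg/L.
Mass balance at complete mixing: C_std·(Q_w + Q_r) = Q_w·C_e + Q_r·C_b.
Rearranging, Q_w = Q_r·(C_std − C_b)/(C_e − C_std) = 4.15·(0.215 − 0.0091) / (7.5 − 0.215) = 0.1173 m³/s.
= 10.13 ML/d.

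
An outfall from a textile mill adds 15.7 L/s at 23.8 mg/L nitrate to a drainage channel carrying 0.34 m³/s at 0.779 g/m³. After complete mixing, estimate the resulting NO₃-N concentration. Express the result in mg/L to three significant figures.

1.80 mg/L

15.7 L/s = 0.0157 m³/s.
By mass balance at complete mixing, C = (0.0157·23.8 + 0.34·0.779) / (0.0157 + 0.34) = 0.6385/0.3557 = 1.795 mg/L.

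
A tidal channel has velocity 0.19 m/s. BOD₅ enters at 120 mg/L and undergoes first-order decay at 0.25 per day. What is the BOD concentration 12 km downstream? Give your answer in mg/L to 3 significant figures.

Travel time t = 12 km / 0.19 m/s = 1.2e+04/0.19 = 6.316e+04 s = 0.731 d.
First-order decay: C = 120·exp(−0.25·0.731) = 120·0.833 = 99.96 mg/L.

100 mg/L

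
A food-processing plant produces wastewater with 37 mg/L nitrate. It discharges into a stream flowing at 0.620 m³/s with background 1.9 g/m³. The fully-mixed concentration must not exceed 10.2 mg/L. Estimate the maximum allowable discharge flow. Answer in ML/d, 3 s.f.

Mass balance at complete mixing: C_std·(Q_w + Q_r) = Q_w·C_e + Q_r·C_b.
Rearranging, Q_w = Q_r·(C_std − C_b)/(C_e − C_std) = 0.620·(10.2 − 1.9) / (37 − 10.2) = 0.192 m³/s.
= 16.59 ML/d.

16.6 ML/d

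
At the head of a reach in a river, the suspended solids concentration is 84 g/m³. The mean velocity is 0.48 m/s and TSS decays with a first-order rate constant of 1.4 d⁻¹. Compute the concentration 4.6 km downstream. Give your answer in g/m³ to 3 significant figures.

71.9 g/m³

Travel time t = 4.6 km / 0.48 m/s = 4600/0.48 = 9583 s = 0.1109 d.
First-order decay: C = 84·exp(−1.4·0.1109) = 84·0.8562 = 71.92 g/m³.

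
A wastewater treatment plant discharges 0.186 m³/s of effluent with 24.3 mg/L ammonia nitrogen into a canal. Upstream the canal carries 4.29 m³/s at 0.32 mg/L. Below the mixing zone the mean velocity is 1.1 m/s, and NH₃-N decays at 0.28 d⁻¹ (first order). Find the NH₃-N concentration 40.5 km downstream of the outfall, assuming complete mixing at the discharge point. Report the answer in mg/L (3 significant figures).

1.17 mg/L

After complete mixing, C₀ = (0.186·24.3 + 4.29·0.32) / 4.476 = 1.316 mg/L.
Travel time t = 4.05e+04 m / 1.1 m/s = 3.682e+04 s = 0.4261 d.
C = 1.316·exp(−0.28·0.4261) = 1.316·0.8875 = 1.168 mg/L.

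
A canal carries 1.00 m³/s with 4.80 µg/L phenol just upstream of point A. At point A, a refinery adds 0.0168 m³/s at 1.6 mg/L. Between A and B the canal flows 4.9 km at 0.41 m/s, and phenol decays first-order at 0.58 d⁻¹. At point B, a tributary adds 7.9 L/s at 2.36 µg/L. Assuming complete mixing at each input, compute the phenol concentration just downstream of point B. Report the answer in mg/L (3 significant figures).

4.80 µg/L = 0.0048 mg/L.
After input A: C = (1·0.0048 + 0.0168·1.6) / 1.017 = 0.03116 mg/L.
Over the 4.9 km reach to input B (t = 1.195e+04 s = 0.1383 d), decay gives C = 0.03116·exp(−0.58·0.1383) = 0.02875 mg/L.
7.9 L/s = 0.0079 m³/s.
2.36 µg/L = 0.00236 mg/L.
After input B: C = (1.017·0.02875 + 0.0079·0.00236) / 1.025 = 0.02855 mg/L.

0.0286 mg/L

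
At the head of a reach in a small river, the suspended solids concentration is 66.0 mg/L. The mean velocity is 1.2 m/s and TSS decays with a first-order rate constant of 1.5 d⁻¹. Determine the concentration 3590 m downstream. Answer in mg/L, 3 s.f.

62.7 mg/L

Travel time t = 3590 m / 1.2 m/s = 3590/1.2 = 2992 s = 0.03463 d.
First-order decay: C = 66.0·exp(−1.5·0.03463) = 66.0·0.9494 = 62.66 mg/L.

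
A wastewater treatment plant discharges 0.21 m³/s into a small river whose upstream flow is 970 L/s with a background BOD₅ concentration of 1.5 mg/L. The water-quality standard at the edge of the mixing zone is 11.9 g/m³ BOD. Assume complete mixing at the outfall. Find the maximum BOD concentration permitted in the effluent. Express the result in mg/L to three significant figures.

59.9 mg/L

970 L/s = 0.97 m³/s.
Mass balance: 11.9·1.18 = 0.21·Cₑ + 0.97·1.5.
Cₑ = (14.04 − 1.455) / 0.21 = 59.94 mg/L.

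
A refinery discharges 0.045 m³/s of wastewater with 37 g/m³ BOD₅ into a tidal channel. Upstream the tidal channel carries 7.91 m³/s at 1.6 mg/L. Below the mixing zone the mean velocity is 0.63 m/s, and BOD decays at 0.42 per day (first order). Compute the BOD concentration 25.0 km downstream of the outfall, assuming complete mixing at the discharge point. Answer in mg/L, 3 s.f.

After complete mixing, C₀ = (0.045·37 + 7.91·1.6) / 7.955 = 1.8 mg/L.
Travel time t = 2.5e+04 m / 0.63 m/s = 3.968e+04 s = 0.4593 d.
C = 1.8·exp(−0.42·0.4593) = 1.8·0.8246 = 1.484 mg/L.

1.48 mg/L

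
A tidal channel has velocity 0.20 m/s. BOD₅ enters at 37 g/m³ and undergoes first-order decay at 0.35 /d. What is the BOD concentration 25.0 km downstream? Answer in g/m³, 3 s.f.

Travel time t = 25.0 km / 0.20 m/s = 2.5e+04/0.20 = 1.25e+05 s = 1.447 d.
First-order decay: C = 37·exp(−0.35·1.447) = 37·0.6027 = 22.3 g/m³.

22.3 g/m³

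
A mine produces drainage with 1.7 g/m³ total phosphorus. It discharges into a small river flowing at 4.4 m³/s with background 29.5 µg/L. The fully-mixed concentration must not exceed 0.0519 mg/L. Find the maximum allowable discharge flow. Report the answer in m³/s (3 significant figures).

0.0598 m³/s

29.5 µg/L = 0.0295 mg/L.
Mass balance at complete mixing: C_std·(Q_w + Q_r) = Q_w·C_e + Q_r·C_b.
Rearranging, Q_w = Q_r·(C_std − C_b)/(C_e − C_std) = 4.4·(0.0519 − 0.0295) / (1.7 − 0.0519) = 0.0598 m³/s.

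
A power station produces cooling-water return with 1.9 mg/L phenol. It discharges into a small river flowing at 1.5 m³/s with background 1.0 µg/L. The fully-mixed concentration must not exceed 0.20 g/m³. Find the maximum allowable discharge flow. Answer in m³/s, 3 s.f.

0.176 m³/s

1.0 µg/L = 0.001 mg/L.
Mass balance at complete mixing: C_std·(Q_w + Q_r) = Q_w·C_e + Q_r·C_b.
Rearranging, Q_w = Q_r·(C_std − C_b)/(C_e − C_std) = 1.5·(0.2 − 0.001) / (1.9 − 0.2) = 0.1756 m³/s.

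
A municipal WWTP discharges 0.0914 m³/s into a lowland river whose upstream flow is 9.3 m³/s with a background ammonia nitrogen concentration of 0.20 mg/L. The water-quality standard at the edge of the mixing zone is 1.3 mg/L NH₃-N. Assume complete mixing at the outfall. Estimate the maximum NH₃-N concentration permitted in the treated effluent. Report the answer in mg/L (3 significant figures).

Mass balance: 1.3·9.391 = 0.0914·Cₑ + 9.3·0.2.
Cₑ = (12.21 − 1.86) / 0.0914 = 113.2 mg/L.

113 mg/L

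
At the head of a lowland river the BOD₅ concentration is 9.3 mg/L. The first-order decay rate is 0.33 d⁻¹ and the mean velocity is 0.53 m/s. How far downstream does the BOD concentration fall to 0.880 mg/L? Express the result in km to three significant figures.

327 km

From C = C₀·e^(−kt), t = ln(C₀/C)/k = ln(9.3/0.880)/0.33 = 2.358/0.33 = 7.145 d.
Distance = v·t = 0.53 m/s × 6.173e+05 s = 3.272e+05 m = 327.2 km.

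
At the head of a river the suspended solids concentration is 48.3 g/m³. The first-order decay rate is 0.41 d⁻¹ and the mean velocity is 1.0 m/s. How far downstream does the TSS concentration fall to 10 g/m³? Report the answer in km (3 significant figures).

332 km

From C = C₀·e^(−kt), t = ln(C₀/C)/k = ln(48.3/10)/0.41 = 1.575/0.41 = 3.841 d.
Distance = v·t = 1.0 m/s × 3.319e+05 s = 3.319e+05 m = 331.9 km.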